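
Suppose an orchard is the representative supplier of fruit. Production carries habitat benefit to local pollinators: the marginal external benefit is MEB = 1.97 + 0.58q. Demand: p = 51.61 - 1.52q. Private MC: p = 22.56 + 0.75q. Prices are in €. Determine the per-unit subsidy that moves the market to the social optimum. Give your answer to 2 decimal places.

subsidy = €12.62 per unit

Social marginal cost = private MC − MEB = 20.59 + 0.17q.
Set SMC = demand: 20.59 + 0.17q = 51.61 - 1.52q → q* = 18.3550.
The Pigouvian subsidy equals MEB at q*: 1.97 + 0.58×18.3550 = 12.6159.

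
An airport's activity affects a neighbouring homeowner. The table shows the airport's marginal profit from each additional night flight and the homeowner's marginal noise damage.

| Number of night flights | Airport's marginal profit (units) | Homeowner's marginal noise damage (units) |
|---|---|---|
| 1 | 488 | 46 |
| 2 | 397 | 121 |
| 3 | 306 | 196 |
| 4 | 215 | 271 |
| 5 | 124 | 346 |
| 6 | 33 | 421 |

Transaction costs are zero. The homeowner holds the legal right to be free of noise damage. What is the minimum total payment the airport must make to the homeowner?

Efficient level: marginal profit ≥ marginal noise damage through level 3, so k* = 3.
With the homeowner holding the right, the airport must at least compensate total damage at k*: 46 + 121 + 196 = 363.

363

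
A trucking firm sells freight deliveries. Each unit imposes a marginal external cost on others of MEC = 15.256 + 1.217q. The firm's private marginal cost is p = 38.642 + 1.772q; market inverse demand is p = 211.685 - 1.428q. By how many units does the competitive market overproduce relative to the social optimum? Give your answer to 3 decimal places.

Market equilibrium (private): 38.642 + 1.772q = 211.685 - 1.428q → q_m = 54.0759.
Social marginal cost = private MC + MEC = 53.898 + 2.989q.
Set SMC = demand: 53.898 + 2.989q = 211.685 - 1.428q → q* = 35.7227.
Gap = |54.0759 − 35.7227| = 18.3532.

18.353 units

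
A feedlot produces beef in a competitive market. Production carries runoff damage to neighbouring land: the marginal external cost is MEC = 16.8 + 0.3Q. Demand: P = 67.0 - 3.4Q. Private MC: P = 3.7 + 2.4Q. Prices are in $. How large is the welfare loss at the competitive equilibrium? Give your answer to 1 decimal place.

DWL = $33.0

Market equilibrium (private): 3.7 + 2.4Q = 67.0 - 3.4Q → Q_m = 10.9138.
Social marginal cost = private MC + MEC = 20.5 + 2.7Q.
Set SMC = demand: 20.5 + 2.7Q = 67.0 - 3.4Q → Q* = 7.6230.
The loss is the area between SMC and demand from Q* to Q_m; with linear curves that's a triangle of height MEC(Q_m).
DWL = ½ × 3.2908 × 20.0741 = 33.0299.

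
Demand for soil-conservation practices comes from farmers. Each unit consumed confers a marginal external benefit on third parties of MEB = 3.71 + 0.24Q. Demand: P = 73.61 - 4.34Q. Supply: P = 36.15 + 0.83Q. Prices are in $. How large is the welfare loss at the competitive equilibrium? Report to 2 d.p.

Market equilibrium (private): 36.15 + 0.83Q = 73.61 - 4.34Q → Q_m = 7.2456.
Social marginal benefit = demand + MEB = 77.32 - 4.10Q.
Set SMB = MC: 77.32 - 4.10Q = 36.15 + 0.83Q → Q* = 8.3509.
The loss is the area between SMB and MC from Q* to Q_m; with linear curves that's a triangle of height MEB(Q_m).
DWL = ½ × 1.1053 × 5.4490 = 3.0114.

DWL = $3.01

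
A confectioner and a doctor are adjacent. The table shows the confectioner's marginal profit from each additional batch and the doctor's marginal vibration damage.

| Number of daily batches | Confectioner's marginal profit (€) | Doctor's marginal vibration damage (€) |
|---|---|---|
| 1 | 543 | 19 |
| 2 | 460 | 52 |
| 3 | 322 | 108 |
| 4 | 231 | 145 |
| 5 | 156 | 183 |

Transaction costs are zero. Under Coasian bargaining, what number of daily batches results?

Bargaining reaches the level where marginal profit last exceeds marginal vibration damage.
That holds through level 4 (231 ≥ 145) but not at 5 (156 < 183).

4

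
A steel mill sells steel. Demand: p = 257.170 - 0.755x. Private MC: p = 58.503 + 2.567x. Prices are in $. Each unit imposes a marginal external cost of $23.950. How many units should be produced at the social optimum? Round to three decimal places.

Social marginal cost = private MC + MEC = 82.453 + 2.567x.
Set SMC = demand: 82.453 + 2.567x = 257.170 - 0.755x → x* = 52.5939.

x* = 52.594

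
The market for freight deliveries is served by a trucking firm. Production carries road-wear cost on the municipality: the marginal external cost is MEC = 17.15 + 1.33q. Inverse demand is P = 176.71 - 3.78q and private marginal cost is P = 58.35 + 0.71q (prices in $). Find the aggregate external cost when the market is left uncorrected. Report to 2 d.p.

$914.19

Market equilibrium (private): 58.35 + 0.71q = 176.71 - 3.78q → q_m = 26.3608.
Total external cost = ∫₀^{q_m} (17.15 + 1.33q) dq = 17.15×26.3608 + ½×1.33×26.3608² = 914.1908.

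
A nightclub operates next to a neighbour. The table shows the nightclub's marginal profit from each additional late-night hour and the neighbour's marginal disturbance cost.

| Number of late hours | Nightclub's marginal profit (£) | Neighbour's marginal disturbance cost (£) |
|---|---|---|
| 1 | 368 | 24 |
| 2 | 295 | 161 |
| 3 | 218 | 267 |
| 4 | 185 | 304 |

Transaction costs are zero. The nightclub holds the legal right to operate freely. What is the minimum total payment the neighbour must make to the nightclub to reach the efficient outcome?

Left alone the nightclub would choose level 4 (marginal profit stays positive).
Efficient level: k* = 2 (marginal profit ≥ marginal disturbance cost through 2).
The neighbour must at least cover the nightclub's forgone profit from cutting 4→2: 218 + 185 = 403.

£403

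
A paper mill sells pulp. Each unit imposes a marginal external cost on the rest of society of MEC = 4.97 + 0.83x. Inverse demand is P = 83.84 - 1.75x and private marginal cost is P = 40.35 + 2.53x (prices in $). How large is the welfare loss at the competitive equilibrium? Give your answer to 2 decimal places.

DWL = $17.58

Market equilibrium (private): 40.35 + 2.53x = 83.84 - 1.75x → x_m = 10.1612.
Social marginal cost = private MC + MEC = 45.32 + 3.36x.
Set SMC = demand: 45.32 + 3.36x = 83.84 - 1.75x → x* = 7.5382.
Between x* and x_m the wedge SMC − demand runs linearly from 0 to MEC(x_m), so the loss is a triangle.
DWL = ½ × 2.6230 × 13.4038 = 17.5791.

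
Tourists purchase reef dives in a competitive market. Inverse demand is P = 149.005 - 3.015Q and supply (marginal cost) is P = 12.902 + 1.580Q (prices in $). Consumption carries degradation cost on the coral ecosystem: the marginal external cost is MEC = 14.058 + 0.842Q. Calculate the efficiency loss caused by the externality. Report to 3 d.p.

Market equilibrium (private): 12.902 + 1.580Q = 149.005 - 3.015Q → Q_m = 29.6198.
Social marginal benefit = demand − MEC = 134.947 - 3.857Q.
Set SMB = MC: 134.947 - 3.857Q = 12.902 + 1.580Q → Q* = 22.4471.
Between Q* and Q_m the wedge MC − SMB runs linearly from 0 to MEC(Q_m), so the loss is a triangle.
DWL = ½ × 7.1727 × 38.9979 = 139.8601.

DWL = $139.860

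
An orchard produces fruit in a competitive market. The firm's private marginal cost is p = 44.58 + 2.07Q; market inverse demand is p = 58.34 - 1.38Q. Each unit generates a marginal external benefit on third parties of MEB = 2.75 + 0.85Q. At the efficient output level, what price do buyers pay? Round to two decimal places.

Social marginal cost = private MC − MEB = 41.83 + 1.22Q.
Set SMC = demand: 41.83 + 1.22Q = 58.34 - 1.38Q → Q* = 6.3500.
Consumer price on the demand curve at Q*: 58.34 − 1.38×6.3500 = 49.5770.

P = 49.58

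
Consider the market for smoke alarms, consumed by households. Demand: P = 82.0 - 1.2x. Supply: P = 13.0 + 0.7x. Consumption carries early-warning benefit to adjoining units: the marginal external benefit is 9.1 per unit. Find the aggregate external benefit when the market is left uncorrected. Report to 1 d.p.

330.5

Market equilibrium (private): 13.0 + 0.7x = 82.0 - 1.2x → x_m = 36.3158.
Total external benefit = MEB × x_m = 9.1 × 36.3158 = 330.4738.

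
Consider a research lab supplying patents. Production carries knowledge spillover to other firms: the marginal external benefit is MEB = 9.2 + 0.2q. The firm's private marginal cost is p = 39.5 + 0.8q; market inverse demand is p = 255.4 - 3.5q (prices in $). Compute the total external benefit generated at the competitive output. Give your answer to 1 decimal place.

Market equilibrium (private): 39.5 + 0.8q = 255.4 - 3.5q → q_m = 50.2093.
Total external benefit = ∫₀^{q_m} (9.2 + 0.2q) dq = 9.2×50.2093 + ½×0.2×50.2093² = 714.0229.

$714.0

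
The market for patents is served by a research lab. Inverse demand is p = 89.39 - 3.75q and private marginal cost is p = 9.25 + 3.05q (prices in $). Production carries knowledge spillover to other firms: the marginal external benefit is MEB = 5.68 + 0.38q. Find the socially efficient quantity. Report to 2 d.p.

q* = 13.37

Social marginal cost = private MC − MEB = 3.57 + 2.67q.
Set SMC = demand: 3.57 + 2.67q = 89.39 - 3.75q → q* = 13.3676.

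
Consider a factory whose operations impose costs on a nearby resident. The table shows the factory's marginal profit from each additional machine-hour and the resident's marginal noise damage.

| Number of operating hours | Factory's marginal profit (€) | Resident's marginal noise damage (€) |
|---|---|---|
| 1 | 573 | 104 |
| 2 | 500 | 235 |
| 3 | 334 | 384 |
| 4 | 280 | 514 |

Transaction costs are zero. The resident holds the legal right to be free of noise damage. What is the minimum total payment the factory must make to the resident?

Efficient level: marginal profit ≥ marginal noise damage through level 2, so k* = 2.
With the resident holding the right, the factory must at least compensate total damage at k*: 104 + 235 = 339.

€339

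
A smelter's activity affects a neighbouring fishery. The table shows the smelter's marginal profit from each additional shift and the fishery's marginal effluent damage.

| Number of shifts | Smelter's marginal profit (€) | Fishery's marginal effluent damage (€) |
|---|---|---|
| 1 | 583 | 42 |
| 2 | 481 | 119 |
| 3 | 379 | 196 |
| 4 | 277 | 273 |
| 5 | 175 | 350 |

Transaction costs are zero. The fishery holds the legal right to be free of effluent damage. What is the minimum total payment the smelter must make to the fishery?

€630

Efficient level: marginal profit ≥ marginal effluent damage through level 4, so k* = 4.
With the fishery holding the right, the smelter must at least compensate total damage at k*: 42 + 119 + 196 + 273 = 630.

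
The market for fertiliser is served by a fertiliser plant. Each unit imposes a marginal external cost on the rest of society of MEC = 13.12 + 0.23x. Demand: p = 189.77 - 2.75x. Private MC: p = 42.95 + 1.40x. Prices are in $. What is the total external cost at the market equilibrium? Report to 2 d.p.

$608.10

Market equilibrium (private): 42.95 + 1.40x = 189.77 - 2.75x → x_m = 35.3783.
Total external cost = ∫₀^{x_m} (13.12 + 0.23x) dx = 13.12×35.3783 + ½×0.23×35.3783² = 608.1001.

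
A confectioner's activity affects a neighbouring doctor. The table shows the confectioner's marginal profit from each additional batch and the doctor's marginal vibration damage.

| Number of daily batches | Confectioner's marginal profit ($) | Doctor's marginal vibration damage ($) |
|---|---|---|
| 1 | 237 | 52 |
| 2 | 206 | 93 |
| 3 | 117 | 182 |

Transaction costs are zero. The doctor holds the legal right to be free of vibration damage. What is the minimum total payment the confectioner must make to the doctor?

Efficient level: marginal profit ≥ marginal vibration damage through level 2, so k* = 2.
With the doctor holding the right, the confectioner must at least compensate total damage at k*: 52 + 93 = 145.

$145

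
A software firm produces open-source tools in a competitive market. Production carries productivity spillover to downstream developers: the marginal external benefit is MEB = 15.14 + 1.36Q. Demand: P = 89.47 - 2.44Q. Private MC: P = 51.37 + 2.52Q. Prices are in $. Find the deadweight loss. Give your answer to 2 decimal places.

Market equilibrium (private): 51.37 + 2.52Q = 89.47 - 2.44Q → Q_m = 7.6815.
Social marginal cost = private MC − MEB = 36.23 + 1.16Q.
Set SMC = demand: 36.23 + 1.16Q = 89.47 - 2.44Q → Q* = 14.7889.
Height of the DWL triangle at Q_m is demand(Q_m) − SMC(Q_m) = MEB(Q_m) = 25.5868.
DWL = ½ × 7.1074 × 25.5868 = 90.9278.

DWL = $90.93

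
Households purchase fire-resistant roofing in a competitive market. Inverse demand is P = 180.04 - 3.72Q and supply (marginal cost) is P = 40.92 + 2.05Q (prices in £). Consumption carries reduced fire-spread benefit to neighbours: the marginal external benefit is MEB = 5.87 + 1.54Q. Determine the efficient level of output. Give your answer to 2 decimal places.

Q* = 34.28

Social marginal benefit = demand + MEB = 185.91 - 2.18Q.
Set SMB = MC: 185.91 - 2.18Q = 40.92 + 2.05Q → Q* = 34.2766.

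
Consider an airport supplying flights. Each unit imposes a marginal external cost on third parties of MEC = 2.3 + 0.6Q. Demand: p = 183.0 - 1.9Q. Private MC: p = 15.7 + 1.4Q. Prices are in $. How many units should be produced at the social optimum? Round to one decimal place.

Social marginal cost = private MC + MEC = 18.0 + 2.0Q.
Set SMC = demand: 18.0 + 2.0Q = 183.0 - 1.9Q → Q* = 42.3077.

Q* = 42.3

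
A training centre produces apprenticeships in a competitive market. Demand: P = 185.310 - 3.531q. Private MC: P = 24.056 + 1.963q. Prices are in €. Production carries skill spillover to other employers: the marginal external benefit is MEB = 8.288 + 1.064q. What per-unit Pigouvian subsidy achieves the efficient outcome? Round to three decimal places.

Social marginal cost = private MC − MEB = 15.768 + 0.899q.
Set SMC = demand: 15.768 + 0.899q = 185.310 - 3.531q → q* = 38.2713.
The Pigouvian subsidy equals MEB at q*: 8.288 + 1.064×38.2713 = 49.0087.

subsidy = €49.009 per unit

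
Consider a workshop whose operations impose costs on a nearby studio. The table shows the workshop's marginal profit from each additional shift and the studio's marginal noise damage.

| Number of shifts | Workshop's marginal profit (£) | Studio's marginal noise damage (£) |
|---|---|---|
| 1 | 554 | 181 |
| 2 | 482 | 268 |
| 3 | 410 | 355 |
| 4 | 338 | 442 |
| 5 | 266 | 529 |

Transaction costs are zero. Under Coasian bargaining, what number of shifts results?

3

Bargaining reaches the level where marginal profit last exceeds marginal noise damage.
That holds through level 3 (410 ≥ 355) but not at 4 (338 < 442).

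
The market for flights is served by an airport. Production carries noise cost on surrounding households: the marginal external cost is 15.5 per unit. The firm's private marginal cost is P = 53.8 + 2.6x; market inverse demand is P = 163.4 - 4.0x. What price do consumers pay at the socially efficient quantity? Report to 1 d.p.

P = 106.4

Social marginal cost = private MC + MEC = 69.3 + 2.6x.
Set SMC = demand: 69.3 + 2.6x = 163.4 - 4.0x → x* = 14.2576.
Consumer price on the demand curve at x*: 163.4 − 4.0×14.2576 = 106.3696.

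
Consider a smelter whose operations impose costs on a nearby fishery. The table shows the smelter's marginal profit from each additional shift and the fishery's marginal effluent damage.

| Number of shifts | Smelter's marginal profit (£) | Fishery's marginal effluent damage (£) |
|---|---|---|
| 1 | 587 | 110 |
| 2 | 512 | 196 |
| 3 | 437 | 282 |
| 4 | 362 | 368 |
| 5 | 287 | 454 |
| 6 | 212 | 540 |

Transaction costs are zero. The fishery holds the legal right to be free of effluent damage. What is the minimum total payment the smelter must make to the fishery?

£588

Efficient level: marginal profit ≥ marginal effluent damage through level 3, so k* = 3.
With the fishery holding the right, the smelter must at least compensate total damage at k*: 110 + 196 + 282 = 588.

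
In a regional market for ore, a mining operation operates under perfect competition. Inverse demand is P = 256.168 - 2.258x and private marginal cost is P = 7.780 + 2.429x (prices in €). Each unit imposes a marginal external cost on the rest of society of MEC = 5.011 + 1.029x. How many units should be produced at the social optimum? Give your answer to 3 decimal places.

Social marginal cost = private MC + MEC = 12.791 + 3.458x.
Set SMC = demand: 12.791 + 3.458x = 256.168 - 2.258x → x* = 42.5782.

x* = 42.578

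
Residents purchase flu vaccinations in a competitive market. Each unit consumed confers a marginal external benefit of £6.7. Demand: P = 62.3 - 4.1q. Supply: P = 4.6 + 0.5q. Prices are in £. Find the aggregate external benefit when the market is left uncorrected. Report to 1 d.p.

Market equilibrium (private): 4.6 + 0.5q = 62.3 - 4.1q → q_m = 12.5435.
Total external benefit = MEB × q_m = 6.7 × 12.5435 = 84.0415.

£84.0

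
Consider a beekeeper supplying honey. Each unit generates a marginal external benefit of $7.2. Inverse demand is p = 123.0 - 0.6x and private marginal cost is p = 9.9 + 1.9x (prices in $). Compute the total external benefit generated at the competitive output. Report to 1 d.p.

$325.7

Market equilibrium (private): 9.9 + 1.9x = 123.0 - 0.6x → x_m = 45.2400.
Total external benefit = MEB × x_m = 7.2 × 45.2400 = 325.7280.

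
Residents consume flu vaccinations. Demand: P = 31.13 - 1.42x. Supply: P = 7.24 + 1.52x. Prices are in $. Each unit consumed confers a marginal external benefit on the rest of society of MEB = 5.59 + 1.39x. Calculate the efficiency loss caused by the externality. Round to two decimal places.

DWL = $91.97

Market equilibrium (private): 7.24 + 1.52x = 31.13 - 1.42x → x_m = 8.1259.
Social marginal benefit = demand + MEB = 36.72 - 0.03x.
Set SMB = MC: 36.72 - 0.03x = 7.24 + 1.52x → x* = 19.0194.
The loss is the area between SMB and MC from x* to x_m; with linear curves that's a triangle of height MEB(x_m).
DWL = ½ × 10.8935 × 16.8849 = 91.9678.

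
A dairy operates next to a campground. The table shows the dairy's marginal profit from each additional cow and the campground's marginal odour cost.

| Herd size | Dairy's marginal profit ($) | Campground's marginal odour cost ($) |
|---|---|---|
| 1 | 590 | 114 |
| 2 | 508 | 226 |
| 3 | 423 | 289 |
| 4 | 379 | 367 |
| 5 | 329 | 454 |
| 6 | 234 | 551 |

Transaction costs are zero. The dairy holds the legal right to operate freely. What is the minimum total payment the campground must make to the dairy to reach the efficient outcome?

Left alone the dairy would choose level 6 (marginal profit stays positive).
Efficient level: k* = 4 (marginal profit ≥ marginal odour cost through 4).
The campground must at least cover the dairy's forgone profit from cutting 6→4: 329 + 234 = 563.

$563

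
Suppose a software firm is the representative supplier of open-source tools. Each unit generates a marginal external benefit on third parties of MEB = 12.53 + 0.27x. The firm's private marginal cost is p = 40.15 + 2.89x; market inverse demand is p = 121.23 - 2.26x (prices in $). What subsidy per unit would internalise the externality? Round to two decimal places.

subsidy = $17.71 per unit

Social marginal cost = private MC − MEB = 27.62 + 2.62x.
Set SMC = demand: 27.62 + 2.62x = 121.23 - 2.26x → x* = 19.1824.
The Pigouvian subsidy equals MEB at x*: 12.53 + 0.27×19.1824 = 17.7092.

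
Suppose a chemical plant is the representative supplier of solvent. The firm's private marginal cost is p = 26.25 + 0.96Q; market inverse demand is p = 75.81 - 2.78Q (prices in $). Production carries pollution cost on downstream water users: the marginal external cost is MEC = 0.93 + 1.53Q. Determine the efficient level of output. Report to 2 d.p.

Social marginal cost = private MC + MEC = 27.18 + 2.49Q.
Set SMC = demand: 27.18 + 2.49Q = 75.81 - 2.78Q → Q* = 9.2277.

Q* = 9.23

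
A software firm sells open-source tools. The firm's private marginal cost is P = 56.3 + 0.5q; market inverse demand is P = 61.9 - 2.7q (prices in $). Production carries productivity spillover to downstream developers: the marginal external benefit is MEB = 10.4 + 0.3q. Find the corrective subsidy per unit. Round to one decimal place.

Social marginal cost = private MC − MEB = 45.9 + 0.2q.
Set SMC = demand: 45.9 + 0.2q = 61.9 - 2.7q → q* = 5.5172.
The Pigouvian subsidy equals MEB at q*: 10.4 + 0.3×5.5172 = 12.0552.

subsidy = $12.1 per unit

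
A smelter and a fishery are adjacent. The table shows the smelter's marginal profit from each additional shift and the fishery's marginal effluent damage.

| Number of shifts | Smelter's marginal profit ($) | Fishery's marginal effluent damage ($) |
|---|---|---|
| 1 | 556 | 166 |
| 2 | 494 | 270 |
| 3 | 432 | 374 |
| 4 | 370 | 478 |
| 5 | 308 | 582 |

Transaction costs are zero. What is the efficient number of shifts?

Bargaining reaches the level where marginal profit last exceeds marginal effluent damage.
That holds through level 3 (432 ≥ 374) but not at 4 (370 < 478).

3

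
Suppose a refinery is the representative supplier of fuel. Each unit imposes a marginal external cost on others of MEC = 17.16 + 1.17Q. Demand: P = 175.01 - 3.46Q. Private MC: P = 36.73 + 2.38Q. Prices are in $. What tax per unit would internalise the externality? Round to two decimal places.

Social marginal cost = private MC + MEC = 53.89 + 3.55Q.
Set SMC = demand: 53.89 + 3.55Q = 175.01 - 3.46Q → Q* = 17.2782.
The Pigouvian tax equals MEC at Q*: 17.16 + 1.17×17.2782 = 37.3755.

tax = $37.38 per unit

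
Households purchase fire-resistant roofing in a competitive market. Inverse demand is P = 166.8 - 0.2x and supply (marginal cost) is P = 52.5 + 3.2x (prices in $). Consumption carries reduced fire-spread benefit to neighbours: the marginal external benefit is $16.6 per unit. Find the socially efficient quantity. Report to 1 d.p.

x* = 38.5

Social marginal benefit = demand + MEB = 183.4 - 0.2x.
Set SMB = MC: 183.4 - 0.2x = 52.5 + 3.2x → x* = 38.5000.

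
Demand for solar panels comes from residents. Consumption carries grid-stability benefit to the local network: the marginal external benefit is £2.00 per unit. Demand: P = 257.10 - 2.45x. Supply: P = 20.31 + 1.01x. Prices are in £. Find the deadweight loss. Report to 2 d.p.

DWL = £0.58

Market equilibrium (private): 20.31 + 1.01x = 257.10 - 2.45x → x_m = 68.4364.
Social marginal benefit = demand + MEB = 259.10 - 2.45x.
Set SMB = MC: 259.10 - 2.45x = 20.31 + 1.01x → x* = 69.0145.
Between x* and x_m the wedge SMB − MC runs linearly from 0 to MEB(x_m), so the loss is a triangle.
DWL = ½ × 0.5781 × 2.0000 = 0.5781.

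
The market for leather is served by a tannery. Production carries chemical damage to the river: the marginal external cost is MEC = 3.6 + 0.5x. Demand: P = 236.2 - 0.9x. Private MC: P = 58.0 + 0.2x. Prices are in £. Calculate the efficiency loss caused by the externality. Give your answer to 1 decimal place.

Market equilibrium (private): 58.0 + 0.2x = 236.2 - 0.9x → x_m = 162.0000.
Social marginal cost = private MC + MEC = 61.6 + 0.7x.
Set SMC = demand: 61.6 + 0.7x = 236.2 - 0.9x → x* = 109.1250.
Height of the DWL triangle at x_m is SMC(x_m) − demand(x_m) = MEC(x_m) = 84.6000.
DWL = ½ × 52.8750 × 84.6000 = 2236.6125.

DWL = £2236.6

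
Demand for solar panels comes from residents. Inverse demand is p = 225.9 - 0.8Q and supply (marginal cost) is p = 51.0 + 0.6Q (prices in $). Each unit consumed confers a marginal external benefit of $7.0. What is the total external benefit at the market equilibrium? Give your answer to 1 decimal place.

$874.5

Market equilibrium (private): 51.0 + 0.6Q = 225.9 - 0.8Q → Q_m = 124.9286.
Total external benefit = MEB × Q_m = 7.0 × 124.9286 = 874.5002.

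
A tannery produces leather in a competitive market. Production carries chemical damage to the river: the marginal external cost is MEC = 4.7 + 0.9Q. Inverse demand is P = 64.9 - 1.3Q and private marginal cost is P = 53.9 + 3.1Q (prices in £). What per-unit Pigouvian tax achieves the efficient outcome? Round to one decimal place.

tax = £5.8 per unit

Social marginal cost = private MC + MEC = 58.6 + 4.0Q.
Set SMC = demand: 58.6 + 4.0Q = 64.9 - 1.3Q → Q* = 1.1887.
The Pigouvian tax equals MEC at Q*: 4.7 + 0.9×1.1887 = 5.7698.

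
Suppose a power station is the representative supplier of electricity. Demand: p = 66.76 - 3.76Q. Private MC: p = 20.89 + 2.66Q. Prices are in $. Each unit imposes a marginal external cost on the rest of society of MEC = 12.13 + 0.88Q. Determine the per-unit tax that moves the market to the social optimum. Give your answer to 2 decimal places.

tax = $16.20 per unit

Social marginal cost = private MC + MEC = 33.02 + 3.54Q.
Set SMC = demand: 33.02 + 3.54Q = 66.76 - 3.76Q → Q* = 4.6219.
The Pigouvian tax equals MEC at Q*: 12.13 + 0.88×4.6219 = 16.1973.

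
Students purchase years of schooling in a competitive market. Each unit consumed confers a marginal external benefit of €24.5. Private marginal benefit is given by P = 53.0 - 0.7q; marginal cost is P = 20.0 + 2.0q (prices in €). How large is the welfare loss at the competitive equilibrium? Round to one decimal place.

DWL = €111.2

Market equilibrium (private): 20.0 + 2.0q = 53.0 - 0.7q → q_m = 12.2222.
Social marginal benefit = demand + MEB = 77.5 - 0.7q.
Set SMB = MC: 77.5 - 0.7q = 20.0 + 2.0q → q* = 21.2963.
Height of the DWL triangle at q_m is SMB(q_m) − MC(q_m) = MEB(q_m) = 24.5000.
DWL = ½ × 9.0741 × 24.5000 = 111.1577.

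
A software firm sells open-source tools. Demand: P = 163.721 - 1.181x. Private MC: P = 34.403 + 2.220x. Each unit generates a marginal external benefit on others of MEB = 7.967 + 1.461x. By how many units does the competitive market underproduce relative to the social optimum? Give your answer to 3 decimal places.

32.742 units

Market equilibrium (private): 34.403 + 2.220x = 163.721 - 1.181x → x_m = 38.0235.
Social marginal cost = private MC − MEB = 26.436 + 0.759x.
Set SMC = demand: 26.436 + 0.759x = 163.721 - 1.181x → x* = 70.7655.
Gap = |38.0235 − 70.7655| = 32.7420.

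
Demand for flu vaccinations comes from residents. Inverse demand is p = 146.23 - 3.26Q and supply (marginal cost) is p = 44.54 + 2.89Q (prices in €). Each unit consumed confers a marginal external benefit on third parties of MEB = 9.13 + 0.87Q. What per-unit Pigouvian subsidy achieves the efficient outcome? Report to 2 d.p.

Social marginal benefit = demand + MEB = 155.36 - 2.39Q.
Set SMB = MC: 155.36 - 2.39Q = 44.54 + 2.89Q → Q* = 20.9886.
The Pigouvian subsidy equals MEB at Q*: 9.13 + 0.87×20.9886 = 27.3901.

subsidy = €27.39 per unit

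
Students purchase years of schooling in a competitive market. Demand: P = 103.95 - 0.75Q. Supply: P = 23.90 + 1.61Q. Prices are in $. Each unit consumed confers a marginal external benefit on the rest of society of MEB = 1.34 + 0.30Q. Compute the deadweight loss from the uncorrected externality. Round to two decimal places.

DWL = $32.19

Market equilibrium (private): 23.90 + 1.61Q = 103.95 - 0.75Q → Q_m = 33.9195.
Social marginal benefit = demand + MEB = 105.29 - 0.45Q.
Set SMB = MC: 105.29 - 0.45Q = 23.90 + 1.61Q → Q* = 39.5097.
The welfare-loss triangle has base |Q_m − Q*| and height MEB(Q_m) (the vertical gap between SMB and MC is zero at Q* and MEB at Q_m).
DWL = ½ × 5.5902 × 11.5158 = 32.1878.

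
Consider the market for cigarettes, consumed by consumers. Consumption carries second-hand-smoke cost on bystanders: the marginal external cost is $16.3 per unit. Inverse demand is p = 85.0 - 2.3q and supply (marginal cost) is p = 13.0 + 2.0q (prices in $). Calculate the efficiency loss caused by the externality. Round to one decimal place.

Market equilibrium (private): 13.0 + 2.0q = 85.0 - 2.3q → q_m = 16.7442.
Social marginal benefit = demand − MEC = 68.7 - 2.3q.
Set SMB = MC: 68.7 - 2.3q = 13.0 + 2.0q → q* = 12.9535.
The loss is the area between SMB and MC from q* to q_m; with linear curves that's a triangle of height MEC(q_m).
DWL = ½ × 3.7907 × 16.3000 = 30.8942.

DWL = $30.9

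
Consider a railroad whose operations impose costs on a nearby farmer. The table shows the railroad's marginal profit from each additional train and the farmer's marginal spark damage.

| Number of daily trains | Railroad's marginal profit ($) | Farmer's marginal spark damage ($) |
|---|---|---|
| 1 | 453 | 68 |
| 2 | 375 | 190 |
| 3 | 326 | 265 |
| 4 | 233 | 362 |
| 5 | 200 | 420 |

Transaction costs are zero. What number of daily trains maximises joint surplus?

3

Bargaining reaches the level where marginal profit last exceeds marginal spark damage.
That holds through level 3 (326 ≥ 265) but not at 4 (233 < 362).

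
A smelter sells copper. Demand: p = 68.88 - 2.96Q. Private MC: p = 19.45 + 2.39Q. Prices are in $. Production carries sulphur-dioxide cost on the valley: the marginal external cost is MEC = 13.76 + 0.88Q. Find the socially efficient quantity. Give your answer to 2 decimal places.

Social marginal cost = private MC + MEC = 33.21 + 3.27Q.
Set SMC = demand: 33.21 + 3.27Q = 68.88 - 2.96Q → Q* = 5.7255.

Q* = 5.73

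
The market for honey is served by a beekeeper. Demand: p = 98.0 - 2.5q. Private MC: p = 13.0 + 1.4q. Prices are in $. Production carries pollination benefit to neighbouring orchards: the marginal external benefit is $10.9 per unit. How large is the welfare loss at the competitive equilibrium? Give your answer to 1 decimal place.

Market equilibrium (private): 13.0 + 1.4q = 98.0 - 2.5q → q_m = 21.7949.
Social marginal cost = private MC − MEB = 2.1 + 1.4q.
Set SMC = demand: 2.1 + 1.4q = 98.0 - 2.5q → q* = 24.5897.
Between q* and q_m the wedge demand − SMC runs linearly from 0 to MEB(q_m), so the loss is a triangle.
DWL = ½ × 2.7948 × 10.9000 = 15.2317.

DWL = $15.2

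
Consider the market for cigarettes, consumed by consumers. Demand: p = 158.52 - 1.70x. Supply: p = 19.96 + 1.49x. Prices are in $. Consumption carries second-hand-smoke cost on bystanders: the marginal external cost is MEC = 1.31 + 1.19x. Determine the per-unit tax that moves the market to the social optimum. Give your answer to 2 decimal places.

Social marginal benefit = demand − MEC = 157.21 - 2.89x.
Set SMB = MC: 157.21 - 2.89x = 19.96 + 1.49x → x* = 31.3356.
The Pigouvian tax equals MEC at x*: 1.31 + 1.19×31.3356 = 38.5994.

tax = $38.60 per unit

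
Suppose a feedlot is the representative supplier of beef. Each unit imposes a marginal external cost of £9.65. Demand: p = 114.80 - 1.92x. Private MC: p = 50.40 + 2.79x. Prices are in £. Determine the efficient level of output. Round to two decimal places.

Social marginal cost = private MC + MEC = 60.05 + 2.79x.
Set SMC = demand: 60.05 + 2.79x = 114.80 - 1.92x → x* = 11.6242.

x* = 11.62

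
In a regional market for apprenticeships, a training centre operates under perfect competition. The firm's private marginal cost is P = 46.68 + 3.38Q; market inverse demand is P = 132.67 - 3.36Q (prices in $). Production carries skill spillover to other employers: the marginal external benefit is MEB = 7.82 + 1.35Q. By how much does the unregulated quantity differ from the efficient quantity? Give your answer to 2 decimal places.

4.65 units

Market equilibrium (private): 46.68 + 3.38Q = 132.67 - 3.36Q → Q_m = 12.7582.
Social marginal cost = private MC − MEB = 38.86 + 2.03Q.
Set SMC = demand: 38.86 + 2.03Q = 132.67 - 3.36Q → Q* = 17.4045.
Gap = |12.7582 − 17.4045| = 4.6463.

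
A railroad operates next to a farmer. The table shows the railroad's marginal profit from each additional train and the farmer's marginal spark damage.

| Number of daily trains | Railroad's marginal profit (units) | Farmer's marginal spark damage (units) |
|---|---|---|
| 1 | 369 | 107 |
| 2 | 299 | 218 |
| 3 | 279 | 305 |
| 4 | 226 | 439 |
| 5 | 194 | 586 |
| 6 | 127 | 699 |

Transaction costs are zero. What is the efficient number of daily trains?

2

Bargaining reaches the level where marginal profit last exceeds marginal spark damage.
That holds through level 2 (299 ≥ 218) but not at 3 (279 < 305).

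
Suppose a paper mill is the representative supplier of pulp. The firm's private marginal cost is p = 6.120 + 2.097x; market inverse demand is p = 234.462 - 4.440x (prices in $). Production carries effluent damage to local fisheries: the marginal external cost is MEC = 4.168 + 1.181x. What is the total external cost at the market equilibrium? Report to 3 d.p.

Market equilibrium (private): 6.120 + 2.097x = 234.462 - 4.440x → x_m = 34.9307.
Total external cost = ∫₀^{x_m} (4.168 + 1.181x) dx = 4.168×34.9307 + ½×1.181×34.9307² = 866.0920.

$866.092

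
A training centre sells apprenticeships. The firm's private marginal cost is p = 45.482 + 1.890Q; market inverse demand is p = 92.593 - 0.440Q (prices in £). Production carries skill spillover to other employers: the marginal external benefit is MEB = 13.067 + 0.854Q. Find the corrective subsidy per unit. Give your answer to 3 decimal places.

subsidy = £47.885 per unit

Social marginal cost = private MC − MEB = 32.415 + 1.036Q.
Set SMC = demand: 32.415 + 1.036Q = 92.593 - 0.440Q → Q* = 40.7710.
The Pigouvian subsidy equals MEB at Q*: 13.067 + 0.854×40.7710 = 47.8854.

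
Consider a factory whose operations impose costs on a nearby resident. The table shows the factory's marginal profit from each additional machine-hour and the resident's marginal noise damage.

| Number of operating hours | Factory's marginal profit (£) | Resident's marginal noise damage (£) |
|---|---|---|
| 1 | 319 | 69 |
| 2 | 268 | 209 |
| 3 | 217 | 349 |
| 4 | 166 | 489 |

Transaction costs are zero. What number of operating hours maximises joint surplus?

Bargaining reaches the level where marginal profit last exceeds marginal noise damage.
That holds through level 2 (268 ≥ 209) but not at 3 (217 < 349).

2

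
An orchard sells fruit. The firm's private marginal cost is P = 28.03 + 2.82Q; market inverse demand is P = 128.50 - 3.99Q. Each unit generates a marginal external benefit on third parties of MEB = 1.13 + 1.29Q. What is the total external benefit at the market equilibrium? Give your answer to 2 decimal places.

157.06

Market equilibrium (private): 28.03 + 2.82Q = 128.50 - 3.99Q → Q_m = 14.7533.
Total external benefit = ∫₀^{Q_m} (1.13 + 1.29Q) dQ = 1.13×14.7533 + ½×1.29×14.7533² = 157.0618.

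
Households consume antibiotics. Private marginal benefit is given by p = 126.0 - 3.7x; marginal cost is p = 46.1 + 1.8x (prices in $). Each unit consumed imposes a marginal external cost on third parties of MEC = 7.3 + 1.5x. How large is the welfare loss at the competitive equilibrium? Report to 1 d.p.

Market equilibrium (private): 46.1 + 1.8x = 126.0 - 3.7x → x_m = 14.5273.
Social marginal benefit = demand − MEC = 118.7 - 5.2x.
Set SMB = MC: 118.7 - 5.2x = 46.1 + 1.8x → x* = 10.3714.
Between x* and x_m the wedge MC − SMB runs linearly from 0 to MEC(x_m), so the loss is a triangle.
DWL = ½ × 4.1559 × 29.0909 = 60.4494.

DWL = $60.4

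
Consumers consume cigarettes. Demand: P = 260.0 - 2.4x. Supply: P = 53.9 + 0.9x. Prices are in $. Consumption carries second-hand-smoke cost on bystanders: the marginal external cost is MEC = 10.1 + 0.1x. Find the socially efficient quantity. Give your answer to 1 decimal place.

x* = 57.6

Social marginal benefit = demand − MEC = 249.9 - 2.5x.
Set SMB = MC: 249.9 - 2.5x = 53.9 + 0.9x → x* = 57.6471.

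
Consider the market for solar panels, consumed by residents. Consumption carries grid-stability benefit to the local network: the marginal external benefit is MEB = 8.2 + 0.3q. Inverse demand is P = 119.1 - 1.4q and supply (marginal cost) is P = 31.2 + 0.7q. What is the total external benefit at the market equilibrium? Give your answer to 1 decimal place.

606.0

Market equilibrium (private): 31.2 + 0.7q = 119.1 - 1.4q → q_m = 41.8571.
Total external benefit = ∫₀^{q_m} (8.2 + 0.3q) dq = 8.2×41.8571 + ½×0.3×41.8571² = 606.0307.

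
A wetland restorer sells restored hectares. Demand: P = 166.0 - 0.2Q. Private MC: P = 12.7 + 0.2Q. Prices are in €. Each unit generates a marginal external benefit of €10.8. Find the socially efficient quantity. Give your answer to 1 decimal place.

Q* = 410.3

Social marginal cost = private MC − MEB = 1.9 + 0.2Q.
Set SMC = demand: 1.9 + 0.2Q = 166.0 - 0.2Q → Q* = 410.2500.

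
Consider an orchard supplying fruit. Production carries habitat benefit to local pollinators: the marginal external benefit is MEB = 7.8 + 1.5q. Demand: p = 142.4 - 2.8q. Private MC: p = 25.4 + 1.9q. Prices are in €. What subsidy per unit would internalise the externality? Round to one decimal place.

subsidy = €66.3 per unit

Social marginal cost = private MC − MEB = 17.6 + 0.4q.
Set SMC = demand: 17.6 + 0.4q = 142.4 - 2.8q → q* = 39.0000.
The Pigouvian subsidy equals MEB at q*: 7.8 + 1.5×39.0000 = 66.3000.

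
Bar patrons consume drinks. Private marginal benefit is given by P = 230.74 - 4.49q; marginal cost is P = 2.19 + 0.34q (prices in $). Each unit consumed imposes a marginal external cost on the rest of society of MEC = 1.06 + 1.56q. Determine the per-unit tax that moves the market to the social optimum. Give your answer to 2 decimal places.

tax = $56.60 per unit

Social marginal benefit = demand − MEC = 229.68 - 6.05q.
Set SMB = MC: 229.68 - 6.05q = 2.19 + 0.34q → q* = 35.6009.
The Pigouvian tax equals MEC at q*: 1.06 + 1.56×35.6009 = 56.5974.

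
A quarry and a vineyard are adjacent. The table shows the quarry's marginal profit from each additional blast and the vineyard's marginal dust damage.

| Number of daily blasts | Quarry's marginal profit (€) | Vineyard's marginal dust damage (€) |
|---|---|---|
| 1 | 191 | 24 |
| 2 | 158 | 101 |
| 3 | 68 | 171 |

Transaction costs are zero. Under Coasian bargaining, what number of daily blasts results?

Bargaining reaches the level where marginal profit last exceeds marginal dust damage.
That holds through level 2 (158 ≥ 101) but not at 3 (68 < 171).

2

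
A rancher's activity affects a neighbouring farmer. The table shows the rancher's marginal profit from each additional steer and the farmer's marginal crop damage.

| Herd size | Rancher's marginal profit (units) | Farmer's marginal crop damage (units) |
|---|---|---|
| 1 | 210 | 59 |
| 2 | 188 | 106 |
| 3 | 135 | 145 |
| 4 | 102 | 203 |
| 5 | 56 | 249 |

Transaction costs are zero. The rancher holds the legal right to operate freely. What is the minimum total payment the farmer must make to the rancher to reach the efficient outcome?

Left alone the rancher would choose level 5 (marginal profit stays positive).
Efficient level: k* = 2 (marginal profit ≥ marginal crop damage through 2).
The farmer must at least cover the rancher's forgone profit from cutting 5→2: 135 + 102 + 56 = 293.

293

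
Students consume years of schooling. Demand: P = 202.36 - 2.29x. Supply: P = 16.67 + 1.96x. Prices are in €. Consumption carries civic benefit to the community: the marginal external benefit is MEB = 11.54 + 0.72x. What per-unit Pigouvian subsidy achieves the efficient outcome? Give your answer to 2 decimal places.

Social marginal benefit = demand + MEB = 213.90 - 1.57x.
Set SMB = MC: 213.90 - 1.57x = 16.67 + 1.96x → x* = 55.8725.
The Pigouvian subsidy equals MEB at x*: 11.54 + 0.72×55.8725 = 51.7682.

subsidy = €51.77 per unit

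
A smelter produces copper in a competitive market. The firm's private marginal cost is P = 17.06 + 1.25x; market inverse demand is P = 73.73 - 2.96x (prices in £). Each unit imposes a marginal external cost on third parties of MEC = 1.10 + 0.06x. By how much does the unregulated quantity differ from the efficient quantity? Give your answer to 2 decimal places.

Market equilibrium (private): 17.06 + 1.25x = 73.73 - 2.96x → x_m = 13.4608.
Social marginal cost = private MC + MEC = 18.16 + 1.31x.
Set SMC = demand: 18.16 + 1.31x = 73.73 - 2.96x → x* = 13.0141.
Gap = |13.4608 − 13.0141| = 0.4467.

0.45 units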